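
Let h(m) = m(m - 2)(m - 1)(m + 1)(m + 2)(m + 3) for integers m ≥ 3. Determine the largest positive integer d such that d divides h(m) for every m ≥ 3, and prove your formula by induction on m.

Computing the first values: h(3) = 720 and h(4) = 5040; gcd(720, 5040) = 720, so d ≤ 720.
We prove 720 | m(m - 2)(m - 1)(m + 1)(m + 2)(m + 3) for all m ≥ 3 by induction on m.
When m = 3: h(3) = 720 = 720·(1), so 720 | h(3).
For the inductive step, assume it holds for an arbitrary k ≥ 3, i.e. 720 | h(k). Then
h(k+1) − h(k) = (k-1)·k·(k+1)·(k+2)·(k+3)·(k+4) − (k-2)·(k-1)·k·(k+1)·(k+2)·(k+3) = (k-1)·k·(k+1)·(k+2)·(k+3)·[(k+4) − (k-2)] = 6·(k-1)·k·(k+1)·(k+2)·(k+3). The product of 5 consecutive integers is divisible by (5)! = 120, so h(k+1) − h(k) is divisible by 6·120 = 720. By the inductive hypothesis 720 | h(k), hence 720 | h(k+1).
By the principle of mathematical induction, the result holds for all m ≥ 3.
Therefore the largest such d is 720.

d = 720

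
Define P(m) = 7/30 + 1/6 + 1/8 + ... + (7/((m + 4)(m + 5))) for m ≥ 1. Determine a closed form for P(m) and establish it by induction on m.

P(m) = 7m/(5(m + 5))

We claim P(m) = 7m/(5(m + 5)) for all m ≥ 1.
Base case (m = 1): P(1) = 7/30, and the closed form gives 7/30. They agree.
For the inductive step, assume it holds for an arbitrary k ≥ 1, so P(k) = 7k/(5(k + 5)).
Then P(k+1) = P(k) + (7/((k + 5)(k + 6))) = (7k/(5(k + 5))) + (7/((k + 5)(k + 6))).
Simplifying, P(k+1) = 7(k + 1)/(5(k + 6)) = 7(k+1)/(5((k+1) + 5)),
which is the closed form with m = k+1.
By induction, the statement is established for all m ≥ 1.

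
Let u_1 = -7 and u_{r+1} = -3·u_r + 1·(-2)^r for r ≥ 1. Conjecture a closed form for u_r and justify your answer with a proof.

Computing the first terms: u_1 = -7, u_2 = 19, u_3 = -53. This suggests u_r = (-2)^r - 5(-3)^(r - 1).
Base case (r = 1): the formula gives -7 = -7 = u_1.
Inductive step: assume the claim holds for r = j, so u_j = (-2)^j - 5(-3)^(j - 1).
Then u_{j+1} = -3·u_j + 1·(-2)^j = -3·((-2)^j - 5(-3)^(j - 1)) + 1·(-2)^j = (-2)^(j + 1) - 5(-3)^j = (-2)^(j+1) - 5(-3)^((j+1) - 1),
which is the claimed formula at r = j+1.
Hence, by induction on r, the claim holds for every r ≥ 1.

u_r = (-2)^r - 5(-3)^(r - 1)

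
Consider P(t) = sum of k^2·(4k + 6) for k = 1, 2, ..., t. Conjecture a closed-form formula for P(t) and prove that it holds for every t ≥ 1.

We claim P(t) = t(t + 1)(t^2 + 3t + 1) for all t ≥ 1.
When t = 1: P(1) = 10, and the closed form gives 10. They agree.
Inductive step: suppose the statement holds for some k ≥ 1, so P(k) = k(k^3 + 4k^2 + 4k + 1).
Then P(k+1) = P(k) + ((k + 1)^2·(4k + 10)) = (k(k^3 + 4k^2 + 4k + 1)) + ((k + 1)^2·(4k + 10)).
Simplifying, P(k+1) = (k + 1)(k + 2)(k^2 + 5k + 5) = (k+1)((k+1) + 1)((k+1)^2 + 3(k+1) + 1),
which is the closed form with t = k+1.
By induction, the statement is established for all t ≥ 1.

P(t) = t(t + 1)(t^2 + 3t + 1)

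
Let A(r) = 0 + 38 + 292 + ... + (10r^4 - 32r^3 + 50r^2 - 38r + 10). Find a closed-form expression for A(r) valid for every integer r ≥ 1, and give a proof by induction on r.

We claim A(r) = r(r - 1)(2r^3 - r^2 + 3r + 1) for all r ≥ 1.
Base case (r = 1): A(1) = 0, and the closed form gives 0. They agree.
Inductive step: assume the claim holds for r = k, so A(k) = k(2k^4 - 3k^3 + 4k^2 - 2k - 1).
Then A(k+1) = A(k) + (2k(5k^3 + 4k^2 + 7k + 3)) = (k(2k^4 - 3k^3 + 4k^2 - 2k - 1)) + (2k(5k^3 + 4k^2 + 7k + 3)).
Simplifying, A(k+1) = k(k + 1)(2k^3 + 5k^2 + 7k + 5) = (k+1)((k+1) - 1)(2(k+1)^3 - (k+1)^2 + 3(k+1) + 1),
which is the closed form with r = k+1.
This completes the induction.

A(r) = r(r - 1)(2r^3 - r^2 + 3r + 1)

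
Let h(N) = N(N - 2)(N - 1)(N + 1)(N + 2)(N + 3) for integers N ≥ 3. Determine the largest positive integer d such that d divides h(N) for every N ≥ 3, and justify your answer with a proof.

Computing the first values: h(3) = 720 and h(4) = 5040; gcd(720, 5040) = 720, so d ≤ 720.
We prove 720 | N(N - 2)(N - 1)(N + 1)(N + 2)(N + 3) for all N ≥ 3 by induction on N.
When N = 3: h(3) = 720 = 720·(1), so 720 | h(3).
Inductive step: assume the claim holds for N = i, i.e. 720 | h(i). Then
h(i+1) − h(i) = (i-1)·i·(i+1)·(i+2)·(i+3)·(i+4) − (i-2)·(i-1)·i·(i+1)·(i+2)·(i+3) = (i-1)·i·(i+1)·(i+2)·(i+3)·[(i+4) − (i-2)] = 6·(i-1)·i·(i+1)·(i+2)·(i+3). The product of 5 consecutive integers is divisible by (5)! = 120, so h(i+1) − h(i) is divisible by 6·120 = 720. By the inductive hypothesis 720 | h(i), hence 720 | h(i+1).
Hence, by induction on N, the claim holds for every N ≥ 3.
Therefore the largest such d is 720.

d = 720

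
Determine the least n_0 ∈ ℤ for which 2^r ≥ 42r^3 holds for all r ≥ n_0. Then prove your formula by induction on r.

At r = 17: 131072 < 206346, so the inequality fails and n_0 ≥ 18. We prove 2^r ≥ 42r^3 for all r ≥ 18.
For the base case r = 18: 2^r = 262144 and 42r^3 = 244944, so 262144 ≥ 244944.
Inductive step: assume the claim holds for r = m, so 2^m ≥ 42m^3.
Then 2^(m + 1) = 2·(2^m) ≥ 2·(42m^3).
Also, for m ≥ 18 we have 2·(42m^3) ≥ 42(m+1)^3, since 2 ≥ (1 + 1/m)^3 for all m ≥ 18.
Combining, 2^(m + 1) ≥ 42(m+1)^3.
This completes the induction.
Hence the smallest such n_0 is 18.

n_0 = 18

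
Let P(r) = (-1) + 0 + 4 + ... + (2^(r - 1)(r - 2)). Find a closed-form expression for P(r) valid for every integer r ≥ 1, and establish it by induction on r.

P(r) = 2^r(r - 3) + 3

We claim P(r) = 2^r(r - 3) + 3 for all r ≥ 1.
Base step (r = 1): P(1) = -1, and the closed form gives -1. They agree.
For the inductive step, assume it holds for an arbitrary m ≥ 1, so P(m) = 2^m(m - 3) + 3.
Then P(m+1) = P(m) + (2^m(m - 1)) = (2^m(m - 3) + 3) + (2^m(m - 1)).
Simplifying, P(m+1) = 2^(m + 1)m - 2^(m + 2) + 3 = 2^(m+1)((m+1) - 3) + 3,
which is the closed form with r = m+1.
This completes the induction.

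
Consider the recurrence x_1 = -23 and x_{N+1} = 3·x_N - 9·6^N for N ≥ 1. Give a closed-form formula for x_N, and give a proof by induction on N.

x_N = -5·3^(N - 1) - 3·6^N

Computing the first terms: x_1 = -23, x_2 = -123, x_3 = -693. This suggests x_N = -5·3^(N - 1) - 3·6^N.
When N = 1: the formula gives -23 = -23 = x_1.
Inductive step: assume the claim holds for N = j, so x_j = -5·3^(j - 1) - 3·6^j.
Then x_{j+1} = 3·x_j - 9·6^j = 3·(-5·3^(j - 1) - 3·6^j) - 9·6^j = -5·3^j - 3·6^(j + 1) = -5·3^((j+1) - 1) - 3·6^(j+1),
which is the claimed formula at N = j+1.
Hence, by induction on N, the claim holds for every N ≥ 1.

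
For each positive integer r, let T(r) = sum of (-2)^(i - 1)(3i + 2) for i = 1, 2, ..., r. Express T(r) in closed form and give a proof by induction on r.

We claim T(r) = -(-2)^r(r + 1) + 1 for all r ≥ 1.
Base step (r = 1): T(1) = 5, and the closed form gives 5. They agree.
Inductive step: assume the claim holds for r = i, so T(i) = -(-2)^i(i + 1) + 1.
Then T(i+1) = T(i) + ((-2)^i(3i + 5)) = (-(-2)^i(i + 1) + 1) + ((-2)^i(3i + 5)).
Simplifying, T(i+1) = -(-2)^(i + 1)i + (-2)^(i + 2) + 1 = -(-2)^(i+1)((i+1) + 1) + 1,
which is the closed form with r = i+1.
By induction, the statement is established for all r ≥ 1.

T(r) = -(-2)^r(r + 1) + 1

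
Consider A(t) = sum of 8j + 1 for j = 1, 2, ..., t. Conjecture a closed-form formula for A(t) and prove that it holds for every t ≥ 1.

We claim A(t) = t(4t + 5) for all t ≥ 1.
For the base case t = 1: A(1) = 9, and the closed form gives 9. They agree.
Suppose the result is true for t = j, so A(j) = j(4j + 5).
Then A(j+1) = A(j) + (8j + 9) = (j(4j + 5)) + (8j + 9).
Simplifying, A(j+1) = (j + 1)(4j + 9) = (j+1)(4(j+1) + 5),
which is the closed form with t = j+1.
Hence, by induction on t, the claim holds for every t ≥ 1.

A(t) = t(4t + 5)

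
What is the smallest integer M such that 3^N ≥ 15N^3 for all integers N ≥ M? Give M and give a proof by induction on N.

M = 9

At N = 8: 6561 < 7680, so the inequality fails and M ≥ 9. We prove 3^N ≥ 15N^3 for all N ≥ 9.
Base case (N = 9): 3^N = 19683 and 15N^3 = 10935, so 19683 ≥ 10935.
Inductive step: suppose the statement holds for some p ≥ 9, so 3^p ≥ 15p^3.
Then 3^(p + 1) = 3·(3^p) ≥ 3·(15p^3).
Also, for p ≥ 9 we have 3·(15p^3) ≥ 15(p+1)^3, since 3 ≥ (1 + 1/p)^3 for all p ≥ 9.
Combining, 3^(p + 1) ≥ 15(p+1)^3.
By induction, the statement is established for all N ≥ 9.
Hence the smallest such M is 9.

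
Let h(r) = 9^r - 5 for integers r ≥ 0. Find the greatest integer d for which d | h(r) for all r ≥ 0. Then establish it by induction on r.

d = 4

Computing the first values: h(0) = -4 and h(1) = 4; gcd(-4, 4) = 4, so d ≤ 4.
We prove 4 | 9^r - 5 for all r ≥ 0 by induction on r.
Base case (r = 0): h(0) = -4 = 4·(-1), so 4 | h(0).
Inductive step: suppose the statement holds for some p ≥ 0, i.e. 4 | h(p). Then
h(p+1) = 9^(p+1) - 5 = 9·(9^p - 5) + 40 = 9·h(p) + 40. The first term is divisible by 4 by the inductive hypothesis, and 40 is divisible by 4. Hence 4 | h(p+1).
Hence, by induction on r, the claim holds for every r ≥ 0.
Therefore the largest such d is 4.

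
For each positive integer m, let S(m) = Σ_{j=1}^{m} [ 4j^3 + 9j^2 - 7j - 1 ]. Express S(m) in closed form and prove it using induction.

We claim S(m) = m(m^3 + 5m^2 + 2m - 3) for all m ≥ 1.
When m = 1: S(1) = 5, and the closed form gives 5. They agree.
For the inductive step, assume it holds for an arbitrary j ≥ 1, so S(j) = j(j^3 + 5j^2 + 2j - 3).
Then S(j+1) = S(j) + (4j^3 + 21j^2 + 23j + 5) = (j(j^3 + 5j^2 + 2j - 3)) + (4j^3 + 21j^2 + 23j + 5).
Simplifying, S(j+1) = (j + 1)(j^3 + 8j^2 + 15j + 5) = (j+1)((j+1)^3 + 5(j+1)^2 + 2(j+1) - 3),
which is the closed form with m = j+1.
By induction, the statement is established for all m ≥ 1.

S(m) = m(m^3 + 5m^2 + 2m - 3)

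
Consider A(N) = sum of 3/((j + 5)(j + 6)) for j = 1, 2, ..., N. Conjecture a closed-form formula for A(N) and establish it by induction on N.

A(N) = N/(2(N + 6))

We claim A(N) = N/(2(N + 6)) for all N ≥ 1.
Base step (N = 1): A(1) = 1/14, and the closed form gives 1/14. They agree.
For the inductive step, assume it holds for an arbitrary j ≥ 1, so A(j) = j/(2(j + 6)).
Then A(j+1) = A(j) + (3/((j + 6)(j + 7))) = (j/(2(j + 6))) + (3/((j + 6)(j + 7))).
Simplifying, A(j+1) = (j + 1)/(2(j + 7)) = (j+1)/(2((j+1) + 6)),
which is the closed form with N = j+1.
Hence, by induction on N, the claim holds for every N ≥ 1.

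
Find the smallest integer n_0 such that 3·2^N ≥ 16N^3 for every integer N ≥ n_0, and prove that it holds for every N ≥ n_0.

At N = 13: 24576 < 35152, so the inequality fails and n_0 ≥ 14. We prove 3·2^N ≥ 16N^3 for all N ≥ 14.
Base case (N = 14): 3·2^N = 49152 and 16N^3 = 43904, so 49152 ≥ 43904.
For the inductive step, assume it holds for an arbitrary k ≥ 14, so 3·2^k ≥ 16k^3.
Then 3·2^(k + 1) = 2·(3·2^k) ≥ 2·(16k^3).
Also, for k ≥ 14 we have 2·(16k^3) ≥ 16(k+1)^3, since 2 ≥ (1 + 1/k)^3 for all k ≥ 14.
Combining, 3·2^(k + 1) ≥ 16(k+1)^3.
This completes the induction.
Hence the smallest such n_0 is 14.

n_0 = 14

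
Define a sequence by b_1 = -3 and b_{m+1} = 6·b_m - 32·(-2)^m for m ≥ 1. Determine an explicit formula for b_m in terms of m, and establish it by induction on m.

b_m = (-2)^(m + 2) + 5·6^(m - 1)

Computing the first terms: b_1 = -3, b_2 = 46, b_3 = 148. This suggests b_m = (-2)^(m + 2) + 5·6^(m - 1).
When m = 1: the formula gives -3 = -3 = b_1.
For the inductive step, assume it holds for an arbitrary r ≥ 1, so b_r = (-2)^(r + 2) + 5·6^(r - 1).
Then b_{r+1} = 6·b_r - 32·(-2)^r = 6·((-2)^(r + 2) + 5·6^(r - 1)) - 32·(-2)^r = (-2)^(r + 3) + 5·6^r = (-2)^((r+1) + 2) + 5·6^((r+1) - 1),
which is the claimed formula at m = r+1.
By induction, the statement is established for all m ≥ 1.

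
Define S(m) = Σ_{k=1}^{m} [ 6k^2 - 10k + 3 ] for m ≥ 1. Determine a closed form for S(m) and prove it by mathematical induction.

S(m) = m(2m^2 - 2m - 1)

We claim S(m) = m(2m^2 - 2m - 1) for all m ≥ 1.
When m = 1: S(1) = -1, and the closed form gives -1. They agree.
For the inductive step, assume it holds for an arbitrary k ≥ 1, so S(k) = k(2k^2 - 2k - 1).
Then S(k+1) = S(k) + (6k^2 + 2k - 1) = (k(2k^2 - 2k - 1)) + (6k^2 + 2k - 1).
Simplifying, S(k+1) = (k + 1)(2k^2 + 2k - 1) = (k+1)(2(k+1)^2 - 2(k+1) - 1),
which is the closed form with m = k+1.
By the principle of mathematical induction, the result holds for all m ≥ 1.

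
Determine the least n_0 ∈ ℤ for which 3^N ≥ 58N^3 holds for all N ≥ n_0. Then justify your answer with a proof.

n_0 = 10

At N = 9: 19683 < 42282, so the inequality fails and n_0 ≥ 10. We prove 3^N ≥ 58N^3 for all N ≥ 10.
Base case (N = 10): 3^N = 59049 and 58N^3 = 58000, so 59049 ≥ 58000.
Inductive step: suppose the statement holds for some i ≥ 10, so 3^i ≥ 58i^3.
Then 3^(i + 1) = 3·(3^i) ≥ 3·(58i^3).
Also, for i ≥ 10 we have 3·(58i^3) ≥ 58(i+1)^3, since 3 ≥ (1 + 1/i)^3 for all i ≥ 10.
Combining, 3^(i + 1) ≥ 58(i+1)^3.
By the principle of mathematical induction, the result holds for all N ≥ 10.
Hence the smallest such n_0 is 10.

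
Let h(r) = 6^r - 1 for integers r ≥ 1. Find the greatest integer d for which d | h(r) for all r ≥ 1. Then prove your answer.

Computing the first values: h(1) = 5 and h(2) = 35; gcd(5, 35) = 5, so d ≤ 5.
We prove 5 | 6^r - 1 for all r ≥ 1 by induction on r.
Base case (r = 1): h(1) = 5 = 5·(1), so 5 | h(1).
Inductive step: assume the claim holds for r = j, i.e. 5 | h(j). Then
6^{j+1} − 1^{j+1} = 6·6^j − 1·1^j = 6·(6^j − 1^j) + (5)·1^j. The first term is divisible by 5 by the inductive hypothesis, and the second term (5)·1^j is divisible by 5 since 5 | 5. Hence 5 | h(j+1).
By induction, the statement is established for all r ≥ 1.
Therefore the largest such d is 5.

d = 5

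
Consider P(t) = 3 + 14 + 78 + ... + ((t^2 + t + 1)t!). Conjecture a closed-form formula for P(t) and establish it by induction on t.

P(t) = (t + 1)(t + 1)! - 1

We claim P(t) = (t + 1)(t + 1)! - 1 for all t ≥ 1.
Base case (t = 1): P(1) = 3, and the closed form gives 3. They agree.
Inductive step: assume the claim holds for t = r, so P(r) = (r + 1)(r + 1)! - 1.
Then P(r+1) = P(r) + ((r^2 + 3r + 3)(r + 1)!) = ((r + 1)(r + 1)! - 1) + ((r^2 + 3r + 3)(r + 1)!).
Simplifying, P(r+1) = ((r+1) + 1)((r+1) + 1)! - 1,
which is the closed form with t = r+1.
Hence, by induction on t, the claim holds for every t ≥ 1.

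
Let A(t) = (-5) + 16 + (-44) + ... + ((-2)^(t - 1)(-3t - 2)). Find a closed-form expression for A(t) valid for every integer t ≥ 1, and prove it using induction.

A(t) = (-2)^t(t + 1) - 1

We claim A(t) = (-2)^t(t + 1) - 1 for all t ≥ 1.
Base case (t = 1): A(1) = -5, and the closed form gives -5. They agree.
For the inductive step, assume it holds for an arbitrary p ≥ 1, so A(p) = (-2)^p(p + 1) - 1.
Then A(p+1) = A(p) + ((-2)^p(-3p - 5)) = ((-2)^p(p + 1) - 1) + ((-2)^p(-3p - 5)).
Simplifying, A(p+1) = -2(-2)^p·p - 4(-2)^p - 1 = (-2)^(p+1)((p+1) + 1) - 1,
which is the closed form with t = p+1.
This completes the induction.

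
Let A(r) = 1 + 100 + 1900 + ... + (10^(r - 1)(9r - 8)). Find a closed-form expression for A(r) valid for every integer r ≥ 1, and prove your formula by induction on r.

A(r) = 10^r(r - 1) + 1

We claim A(r) = 10^r(r - 1) + 1 for all r ≥ 1.
Base step (r = 1): A(1) = 1, and the closed form gives 1. They agree.
Inductive step: suppose the statement holds for some m ≥ 1, so A(m) = 10^m(m - 1) + 1.
Then A(m+1) = A(m) + (10^m(9m + 1)) = (10^m(m - 1) + 1) + (10^m(9m + 1)).
Simplifying, A(m+1) = 10^(m + 1)m + 1 = 10^(m+1)((m+1) - 1) + 1,
which is the closed form with r = m+1.
By the principle of mathematical induction, the result holds for all r ≥ 1.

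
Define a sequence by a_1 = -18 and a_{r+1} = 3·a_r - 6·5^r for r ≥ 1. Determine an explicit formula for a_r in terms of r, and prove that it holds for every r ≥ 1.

Computing the first terms: a_1 = -18, a_2 = -84, a_3 = -402. This suggests a_r = -3^r - 3·5^r.
Base step (r = 1): the formula gives -18 = -18 = a_1.
Suppose the result is true for r = p, so a_p = -3^p - 3·5^p.
Then a_{p+1} = 3·a_p - 6·5^p = 3·(-3^p - 3·5^p) - 6·5^p = -3^(p + 1) - 3·5^(p + 1),
which is the claimed formula at r = p+1.
By induction, the statement is established for all r ≥ 1.

a_r = -3^r - 3·5^r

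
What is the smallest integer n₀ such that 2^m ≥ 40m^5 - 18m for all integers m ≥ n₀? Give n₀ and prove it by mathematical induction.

n₀ = 30

At m = 29: 536870912 < 820445438, so the inequality fails and n₀ ≥ 30. We prove 2^m ≥ 40m^5 - 18m for all m ≥ 30.
For the base case m = 30: 2^m = 1073741824 and 40m^5 - 18m = 971999460, so 1073741824 ≥ 971999460.
For the inductive step, assume it holds for an arbitrary i ≥ 30, so 2^i ≥ 40i^5 - 18i.
Then 2^(i + 1) = 2·(2^i) ≥ 2·(40i^5 - 18i).
Also, for i ≥ 30 we have 2·(40i^5 - 18i) ≥ 40(i+1)^5 - 18(i+1), since 2·(40i^5 - 18i) − (40(i+1)^5 - 18(i+1)) = 40i^5 - 200i^4 - 400i^3 - 400i^2 - 218i - 22, which is nonnegative for all i ≥ 30.
Combining, 2^(i + 1) ≥ 40(i+1)^5 - 18(i+1).
By the principle of mathematical induction, the result holds for all m ≥ 30.
Hence the smallest such n₀ is 30.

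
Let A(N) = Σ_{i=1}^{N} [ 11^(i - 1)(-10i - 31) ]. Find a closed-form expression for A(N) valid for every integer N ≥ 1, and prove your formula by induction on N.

A(N) = -11^N(N + 3) + 3

We claim A(N) = -11^N(N + 3) + 3 for all N ≥ 1.
When N = 1: A(1) = -41, and the closed form gives -41. They agree.
Inductive step: suppose the statement holds for some i ≥ 1, so A(i) = -11^i(i + 3) + 3.
Then A(i+1) = A(i) + (11^i(-10i - 41)) = (-11^i(i + 3) + 3) + (11^i(-10i - 41)).
Simplifying, A(i+1) = -11·11^i·i - 44·11^i + 3 = -11^(i+1)((i+1) + 3) + 3,
which is the closed form with N = i+1.
Hence, by induction on N, the claim holds for every N ≥ 1.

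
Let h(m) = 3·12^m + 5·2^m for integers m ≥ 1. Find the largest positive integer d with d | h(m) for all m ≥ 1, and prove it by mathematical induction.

d = 2

Computing the first values: h(1) = 46 and h(2) = 452; gcd(46, 452) = 2, so d ≤ 2.
We prove 2 | 3·12^m + 5·2^m for all m ≥ 1 by induction on m.
Base step (m = 1): h(1) = 46 = 2·(23), so 2 | h(1).
Suppose the result is true for m = i, i.e. 2 | h(i). Then
h(i+1) − 12·h(i) = (3·12^(i+1) + 5·2^(i+1)) − 12·(3·12^i + 5·2^i) = (5)·2^i·(2 − 12) = (-50)·2^i. Since 2 | h(i) by the inductive hypothesis, 2 | 12·h(i); and 2 | -50 since -50 = 2·-25. Therefore 2 | h(i+1).
Hence, by induction on m, the claim holds for every m ≥ 1.
Therefore the largest such d is 2.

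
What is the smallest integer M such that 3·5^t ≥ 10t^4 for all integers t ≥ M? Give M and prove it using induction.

At t = 4: 1875 < 2560, so the inequality fails and M ≥ 5. We prove 3·5^t ≥ 10t^4 for all t ≥ 5.
Base case (t = 5): 3·5^t = 9375 and 10t^4 = 6250, so 9375 ≥ 6250.
Inductive step: assume the claim holds for t = i, so 3·5^i ≥ 10i^4.
Then 3·5^(i + 1) = 5·(3·5^i) ≥ 5·(10i^4).
Also, for i ≥ 5 we have 5·(10i^4) ≥ 10(i+1)^4, since 5 ≥ (1 + 1/i)^4 for all i ≥ 5.
Combining, 3·5^(i + 1) ≥ 10(i+1)^4.
This completes the induction.
Hence the smallest such M is 5.

M = 5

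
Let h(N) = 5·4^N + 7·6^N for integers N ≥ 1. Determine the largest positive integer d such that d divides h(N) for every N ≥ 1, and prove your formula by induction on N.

Computing the first values: h(1) = 62 and h(2) = 332; gcd(62, 332) = 2, so d ≤ 2.
We prove 2 | 5·4^N + 7·6^N for all N ≥ 1 by induction on N.
Base case (N = 1): h(1) = 62 = 2·(31), so 2 | h(1).
For the inductive step, assume it holds for an arbitrary p ≥ 1, i.e. 2 | h(p). Then
h(p+1) − 6·h(p) = (5·4^(p+1) + 7·6^(p+1)) − 6·(5·4^p + 7·6^p) = (5)·4^p·(4 − 6) = (-10)·4^p. Since 2 | h(p) by the inductive hypothesis, 2 | 6·h(p); and 2 | -10 since -10 = 2·-5. Therefore 2 | h(p+1).
Hence, by induction on N, the claim holds for every N ≥ 1.
Therefore the largest such d is 2.

d = 2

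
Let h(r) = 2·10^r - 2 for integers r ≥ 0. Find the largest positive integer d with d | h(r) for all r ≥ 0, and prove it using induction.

Computing the first values: h(0) = 0 and h(1) = 18; gcd(0, 18) = 18, so d ≤ 18.
We prove 18 | 2·10^r - 2 for all r ≥ 0 by induction on r.
When r = 0: h(0) = 0 = 18·(0), so 18 | h(0).
Suppose the result is true for r = j, i.e. 18 | h(j). Then
h(j+1) = 2·10^(j+1) - 2 = 10·(2·10^j - 2) + 18 = 10·h(j) + 18. The first term is divisible by 18 by the inductive hypothesis, and 18 is divisible by 18. Hence 18 | h(j+1).
This completes the induction.
Therefore the largest such d is 18.

d = 18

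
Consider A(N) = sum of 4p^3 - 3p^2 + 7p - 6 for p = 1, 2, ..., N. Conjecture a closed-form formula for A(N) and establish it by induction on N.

We claim A(N) = N(N^3 + N^2 + 3N - 3) for all N ≥ 1.
For the base case N = 1: A(1) = 2, and the closed form gives 2. They agree.
Inductive step: assume the claim holds for N = p, so A(p) = p(p^3 + p^2 + 3p - 3).
Then A(p+1) = A(p) + (4p^3 + 9p^2 + 13p + 2) = (p(p^3 + p^2 + 3p - 3)) + (4p^3 + 9p^2 + 13p + 2).
Simplifying, A(p+1) = (p + 1)(p^3 + 4p^2 + 8p + 2) = (p+1)((p+1)^3 + (p+1)^2 + 3(p+1) - 3),
which is the closed form with N = p+1.
Hence, by induction on N, the claim holds for every N ≥ 1.

A(N) = N(N^3 + N^2 + 3N - 3)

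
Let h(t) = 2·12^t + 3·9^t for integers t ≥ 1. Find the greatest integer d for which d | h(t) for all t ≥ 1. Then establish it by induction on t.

d = 3

Computing the first values: h(1) = 51 and h(2) = 531; gcd(51, 531) = 3, so d ≤ 3.
We prove 3 | 2·12^t + 3·9^t for all t ≥ 1 by induction on t.
Base case (t = 1): h(1) = 51 = 3·(17), so 3 | h(1).
Inductive step: suppose the statement holds for some p ≥ 1, i.e. 3 | h(p). Then
h(p+1) − 12·h(p) = (2·12^(p+1) + 3·9^(p+1)) − 12·(2·12^p + 3·9^p) = (3)·9^p·(9 − 12) = (-9)·9^p. Since 3 | h(p) by the inductive hypothesis, 3 | 12·h(p); and 3 | -9 since -9 = 3·-3. Therefore 3 | h(p+1).
This completes the induction.
Therefore the largest such d is 3.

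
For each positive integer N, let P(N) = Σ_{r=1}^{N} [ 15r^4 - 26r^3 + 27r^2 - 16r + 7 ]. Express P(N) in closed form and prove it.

P(N) = N(3N^4 + N^3 + N^2 - N + 3)

We claim P(N) = N(3N^4 + N^3 + N^2 - N + 3) for all N ≥ 1.
Base case (N = 1): P(1) = 7, and the closed form gives 7. They agree.
Inductive step: assume the claim holds for N = r, so P(r) = r(3r^4 + r^3 + r^2 - r + 3).
Then P(r+1) = P(r) + (15r^4 + 34r^3 + 39r^2 + 20r + 7) = (r(3r^4 + r^3 + r^2 - r + 3)) + (15r^4 + 34r^3 + 39r^2 + 20r + 7).
Simplifying, P(r+1) = (r + 1)(3r^4 + 13r^3 + 22r^2 + 16r + 7) = (r+1)(3(r+1)^4 + (r+1)^3 + (r+1)^2 - (r+1) + 3),
which is the closed form with N = r+1.
This completes the induction.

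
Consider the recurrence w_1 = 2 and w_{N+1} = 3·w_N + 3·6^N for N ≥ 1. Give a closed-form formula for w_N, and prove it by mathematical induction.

Computing the first terms: w_1 = 2, w_2 = 24, w_3 = 180. This suggests w_N = -4·3^(N - 1) + 6^N.
Base step (N = 1): the formula gives 2 = 2 = w_1.
Inductive step: assume the claim holds for N = p, so w_p = -4·3^(p - 1) + 6^p.
Then w_{p+1} = 3·w_p + 3·6^p = 3·(-4·3^(p - 1) + 6^p) + 3·6^p = -4·3^p + 6^(p + 1) = -4·3^((p+1) - 1) + 6^(p+1),
which is the claimed formula at N = p+1.
This completes the induction.

w_N = -4·3^(N - 1) + 6^N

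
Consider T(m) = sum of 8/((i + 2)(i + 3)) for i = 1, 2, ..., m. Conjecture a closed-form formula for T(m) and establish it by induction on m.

We claim T(m) = 8m/(3(m + 3)) for all m ≥ 1.
When m = 1: T(1) = 2/3, and the closed form gives 2/3. They agree.
For the inductive step, assume it holds for an arbitrary i ≥ 1, so T(i) = 8i/(3(i + 3)).
Then T(i+1) = T(i) + (8/((i + 3)(i + 4))) = (8i/(3(i + 3))) + (8/((i + 3)(i + 4))).
Simplifying, T(i+1) = 8(i + 1)/(3(i + 4)) = 8(i+1)/(3((i+1) + 3)),
which is the closed form with m = i+1.
This completes the induction.

T(m) = 8m/(3(m + 3))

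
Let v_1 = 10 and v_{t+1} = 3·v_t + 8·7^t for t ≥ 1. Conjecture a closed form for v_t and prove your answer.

v_t = -4·3^(t - 1) + 2·7^t

Computing the first terms: v_1 = 10, v_2 = 86, v_3 = 650. This suggests v_t = -4·3^(t - 1) + 2·7^t.
For the base case t = 1: the formula gives 10 = 10 = v_1.
For the inductive step, assume it holds for an arbitrary m ≥ 1, so v_m = -4·3^(m - 1) + 2·7^m.
Then v_{m+1} = 3·v_m + 8·7^m = 3·(-4·3^(m - 1) + 2·7^m) + 8·7^m = -4·3^m + 2·7^(m + 1) = -4·3^((m+1) - 1) + 2·7^(m+1),
which is the claimed formula at t = m+1.
This completes the induction.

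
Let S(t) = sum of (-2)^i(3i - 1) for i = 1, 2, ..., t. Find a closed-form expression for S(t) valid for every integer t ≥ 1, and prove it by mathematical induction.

We claim S(t) = 2(-2)^t·t for all t ≥ 1.
For the base case t = 1: S(1) = -4, and the closed form gives -4. They agree.
Inductive step: assume the claim holds for t = i, so S(i) = 2(-2)^i·i.
Then S(i+1) = S(i) + ((-2)^(i + 1)(3i + 2)) = (2(-2)^i·i) + ((-2)^(i + 1)(3i + 2)).
Simplifying, S(i+1) = (-2)^(i + 2)(-i - 1) = 2(-2)^(i+1)·(i+1),
which is the closed form with t = i+1.
By induction, the statement is established for all t ≥ 1.

S(t) = 2(-2)^t·t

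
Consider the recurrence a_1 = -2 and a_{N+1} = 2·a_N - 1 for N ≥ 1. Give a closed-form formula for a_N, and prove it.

a_N = -3·2^(N - 1) + 1

Computing the first terms: a_1 = -2, a_2 = -5, a_3 = -11. This suggests a_N = -3·2^(N - 1) + 1.
When N = 1: the formula gives -2 = -2 = a_1.
Inductive step: suppose the statement holds for some j ≥ 1, so a_j = -3·2^(j - 1) + 1.
Then a_{j+1} = 2·a_j - 1 = 2·(-3·2^(j - 1) + 1) - 1 = -3·2^j + 1 = -3·2^((j+1) - 1) + 1,
which is the claimed formula at N = j+1.
By the principle of mathematical induction, the result holds for all N ≥ 1.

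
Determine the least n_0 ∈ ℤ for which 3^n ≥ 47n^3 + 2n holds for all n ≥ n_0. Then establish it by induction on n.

n_0 = 10

At n = 9: 19683 < 34281, so the inequality fails and n_0 ≥ 10. We prove 3^n ≥ 47n^3 + 2n for all n ≥ 10.
When n = 10: 3^n = 59049 and 47n^3 + 2n = 47020, so 59049 ≥ 47020.
Suppose the result is true for n = k, so 3^k ≥ 47k^3 + 2k.
Then 3^(k + 1) = 3·(3^k) ≥ 3·(47k^3 + 2k).
Also, for k ≥ 10 we have 3·(47k^3 + 2k) ≥ 47(k+1)^3 + 2(k+1), since 3·(47k^3 + 2k) − (47(k+1)^3 + 2(k+1)) = 94k^3 - 141k^2 - 137k - 49, which is nonnegative for all k ≥ 10.
Combining, 3^(k + 1) ≥ 47(k+1)^3 + 2(k+1).
By the principle of mathematical induction, the result holds for all n ≥ 10.
Hence the smallest such n_0 is 10.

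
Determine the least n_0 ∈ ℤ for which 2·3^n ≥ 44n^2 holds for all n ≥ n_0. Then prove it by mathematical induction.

At n = 6: 1458 < 1584, so the inequality fails and n_0 ≥ 7. We prove 2·3^n ≥ 44n^2 for all n ≥ 7.
Base step (n = 7): 2·3^n = 4374 and 44n^2 = 2156, so 4374 ≥ 2156.
Inductive step: suppose the statement holds for some i ≥ 7, so 2·3^i ≥ 44i^2.
Then 2·3^(i + 1) = 3·(2·3^i) ≥ 3·(44i^2).
Also, for i ≥ 7 we have 3·(44i^2) ≥ 44(i+1)^2, since 3 ≥ (1 + 1/i)^2 for all i ≥ 7.
Combining, 2·3^(i + 1) ≥ 44(i+1)^2.
By induction, the statement is established for all n ≥ 7.
Hence the smallest such n_0 is 7.

n_0 = 7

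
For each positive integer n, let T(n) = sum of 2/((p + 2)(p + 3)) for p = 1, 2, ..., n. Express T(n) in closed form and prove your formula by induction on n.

We claim T(n) = 2n/(3(n + 3)) for all n ≥ 1.
Base case (n = 1): T(1) = 1/6, and the closed form gives 1/6. They agree.
Suppose the result is true for n = p, so T(p) = 2p/(3(p + 3)).
Then T(p+1) = T(p) + (2/((p + 3)(p + 4))) = (2p/(3(p + 3))) + (2/((p + 3)(p + 4))).
Simplifying, T(p+1) = 2(p + 1)/(3(p + 4)) = 2(p+1)/(3((p+1) + 3)),
which is the closed form with n = p+1.
By the principle of mathematical induction, the result holds for all n ≥ 1.

T(n) = 2n/(3(n + 3))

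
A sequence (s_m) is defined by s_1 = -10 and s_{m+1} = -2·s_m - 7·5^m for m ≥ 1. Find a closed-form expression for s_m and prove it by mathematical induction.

s_m = -5(-2)^(m - 1) - 5^m

Computing the first terms: s_1 = -10, s_2 = -15, s_3 = -145. This suggests s_m = -5(-2)^(m - 1) - 5^m.
Base case (m = 1): the formula gives -10 = -10 = s_1.
For the inductive step, assume it holds for an arbitrary r ≥ 1, so s_r = -5(-2)^(r - 1) - 5^r.
Then s_{r+1} = -2·s_r - 7·5^r = -2·(-5(-2)^(r - 1) - 5^r) - 7·5^r = -5(-2)^r - 5^(r + 1) = -5(-2)^((r+1) - 1) - 5^(r+1),
which is the claimed formula at m = r+1.
This completes the induction.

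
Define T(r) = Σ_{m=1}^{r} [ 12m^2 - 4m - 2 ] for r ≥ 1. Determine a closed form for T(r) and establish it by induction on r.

T(r) = 2r(2r^2 + 2r - 1)

We claim T(r) = 2r(2r^2 + 2r - 1) for all r ≥ 1.
Base step (r = 1): T(1) = 6, and the closed form gives 6. They agree.
For the inductive step, assume it holds for an arbitrary m ≥ 1, so T(m) = 2m(2m^2 + 2m - 1).
Then T(m+1) = T(m) + (12m^2 + 20m + 6) = (2m(2m^2 + 2m - 1)) + (12m^2 + 20m + 6).
Simplifying, T(m+1) = 2(m + 1)(2m^2 + 6m + 3) = 2(m+1)(2(m+1)^2 + 2(m+1) - 1),
which is the closed form with r = m+1.
By induction, the statement is established for all r ≥ 1.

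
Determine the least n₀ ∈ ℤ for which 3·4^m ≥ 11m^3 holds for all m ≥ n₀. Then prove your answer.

At m = 3: 192 < 297, so the inequality fails and n₀ ≥ 4. We prove 3·4^m ≥ 11m^3 for all m ≥ 4.
Base step (m = 4): 3·4^m = 768 and 11m^3 = 704, so 768 ≥ 704.
Inductive step: assume the claim holds for m = p, so 3·4^p ≥ 11p^3.
Then 3·4^(p + 1) = 4·(3·4^p) ≥ 4·(11p^3).
Also, for p ≥ 4 we have 4·(11p^3) ≥ 11(p+1)^3, since 4 ≥ (1 + 1/p)^3 for all p ≥ 4.
Combining, 3·4^(p + 1) ≥ 11(p+1)^3.
This completes the induction.
Hence the smallest such n₀ is 4.

n₀ = 4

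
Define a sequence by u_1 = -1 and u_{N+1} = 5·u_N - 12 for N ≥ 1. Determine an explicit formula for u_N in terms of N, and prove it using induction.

Computing the first terms: u_1 = -1, u_2 = -17, u_3 = -97. This suggests u_N = -4·5^(N - 1) + 3.
Base case (N = 1): the formula gives -1 = -1 = u_1.
Inductive step: suppose the statement holds for some i ≥ 1, so u_i = -4·5^(i - 1) + 3.
Then u_{i+1} = 5·u_i - 12 = 5·(-4·5^(i - 1) + 3) - 12 = -4·5^i + 3 = -4·5^((i+1) - 1) + 3,
which is the claimed formula at N = i+1.
This completes the induction.

u_N = -4·5^(N - 1) + 3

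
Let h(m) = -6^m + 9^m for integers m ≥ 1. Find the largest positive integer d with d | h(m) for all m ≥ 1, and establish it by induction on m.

Computing the first values: h(1) = 3 and h(2) = 45; gcd(3, 45) = 3, so d ≤ 3.
We prove 3 | -6^m + 9^m for all m ≥ 1 by induction on m.
When m = 1: h(1) = 3 = 3·(1), so 3 | h(1).
For the inductive step, assume it holds for an arbitrary p ≥ 1, i.e. 3 | h(p). Then
9^{p+1} − 6^{p+1} = 9·9^p − 6·6^p = 9·(9^p − 6^p) + (3)·6^p. The first term is divisible by 3 by the inductive hypothesis, and the second term (3)·6^p is divisible by 3 since 3 | 3. Hence 3 | h(p+1).
Hence, by induction on m, the claim holds for every m ≥ 1.
Therefore the largest such d is 3.

d = 3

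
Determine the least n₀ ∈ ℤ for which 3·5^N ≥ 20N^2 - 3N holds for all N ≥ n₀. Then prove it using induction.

n₀ = 2

At N = 1: 15 < 17, so the inequality fails and n₀ ≥ 2. We prove 3·5^N ≥ 20N^2 - 3N for all N ≥ 2.
Base case (N = 2): 3·5^N = 75 and 20N^2 - 3N = 74, so 75 ≥ 74.
Suppose the result is true for N = j, so 3·5^j ≥ 20j^2 - 3j.
Then 3·5^(j + 1) = 5·(3·5^j) ≥ 5·(20j^2 - 3j).
Also, for j ≥ 2 we have 5·(20j^2 - 3j) ≥ 20(j+1)^2 - 3(j+1), since 5·(20j^2 - 3j) − (20(j+1)^2 - 3(j+1)) = 80j^2 - 52j - 17, which is nonnegative for all j ≥ 2.
Combining, 3·5^(j + 1) ≥ 20(j+1)^2 - 3(j+1).
By the principle of mathematical induction, the result holds for all N ≥ 2.
Hence the smallest such n₀ is 2.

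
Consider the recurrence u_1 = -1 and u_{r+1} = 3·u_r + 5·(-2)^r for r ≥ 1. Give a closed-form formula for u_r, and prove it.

Computing the first terms: u_1 = -1, u_2 = -13, u_3 = -19. This suggests u_r = -(-2)^r - 3^r.
Base case (r = 1): the formula gives -1 = -1 = u_1.
Inductive step: assume the claim holds for r = p, so u_p = -(-2)^p - 3^p.
Then u_{p+1} = 3·u_p + 5·(-2)^p = 3·(-(-2)^p - 3^p) + 5·(-2)^p = -(-2)^(p + 1) - 3^(p + 1),
which is the claimed formula at r = p+1.
By the principle of mathematical induction, the result holds for all r ≥ 1.

u_r = -(-2)^r - 3^r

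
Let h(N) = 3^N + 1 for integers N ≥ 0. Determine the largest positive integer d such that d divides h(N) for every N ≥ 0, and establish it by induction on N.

d = 2

Computing the first values: h(0) = 2 and h(1) = 4; gcd(2, 4) = 2, so d ≤ 2.
We prove 2 | 3^N + 1 for all N ≥ 0 by induction on N.
Base step (N = 0): h(0) = 2 = 2·(1), so 2 | h(0).
Suppose the result is true for N = j, i.e. 2 | h(j). Then
h(j+1) = 3^(j+1) + 1 = 3·(3^j + 1) - 2 = 3·h(j) - 2. The first term is divisible by 2 by the inductive hypothesis, and -2 is divisible by 2. Hence 2 | h(j+1).
By induction, the statement is established for all N ≥ 0.
Therefore the largest such d is 2.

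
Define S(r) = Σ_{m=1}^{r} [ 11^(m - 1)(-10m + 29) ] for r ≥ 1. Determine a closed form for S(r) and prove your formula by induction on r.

We claim S(r) = 11^r(-r + 3) - 3 for all r ≥ 1.
Base case (r = 1): S(1) = 19, and the closed form gives 19. They agree.
Inductive step: assume the claim holds for r = m, so S(m) = 11^m(-m + 3) - 3.
Then S(m+1) = S(m) + (11^m(-10m + 19)) = (11^m(-m + 3) - 3) + (11^m(-10m + 19)).
Simplifying, S(m+1) = -11·11^m·m + 22·11^m - 3 = 11^(m+1)(-(m+1) + 3) - 3,
which is the closed form with r = m+1.
By the principle of mathematical induction, the result holds for all r ≥ 1.

S(r) = 11^r(-r + 3) - 3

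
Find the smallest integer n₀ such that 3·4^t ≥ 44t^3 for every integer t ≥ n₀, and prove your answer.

n₀ = 6

At t = 5: 3072 < 5500, so the inequality fails and n₀ ≥ 6. We prove 3·4^t ≥ 44t^3 for all t ≥ 6.
Base case (t = 6): 3·4^t = 12288 and 44t^3 = 9504, so 12288 ≥ 9504.
For the inductive step, assume it holds for an arbitrary j ≥ 6, so 3·4^j ≥ 44j^3.
Then 3·4^(j + 1) = 4·(3·4^j) ≥ 4·(44j^3).
Also, for j ≥ 6 we have 4·(44j^3) ≥ 44(j+1)^3, since 4 ≥ (1 + 1/j)^3 for all j ≥ 6.
Combining, 3·4^(j + 1) ≥ 44(j+1)^3.
By induction, the statement is established for all t ≥ 6.
Hence the smallest such n₀ is 6.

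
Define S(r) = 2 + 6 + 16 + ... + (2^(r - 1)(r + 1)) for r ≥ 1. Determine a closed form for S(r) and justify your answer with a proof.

We claim S(r) = 2^r·r for all r ≥ 1.
Base step (r = 1): S(1) = 2, and the closed form gives 2. They agree.
Inductive step: suppose the statement holds for some k ≥ 1, so S(k) = 2^k·k.
Then S(k+1) = S(k) + (2^k(k + 2)) = (2^k·k) + (2^k(k + 2)).
Simplifying, S(k+1) = 2^(k + 1)(k + 1) = 2^(k+1)·(k+1),
which is the closed form with r = k+1.
By induction, the statement is established for all r ≥ 1.

S(r) = 2^r·r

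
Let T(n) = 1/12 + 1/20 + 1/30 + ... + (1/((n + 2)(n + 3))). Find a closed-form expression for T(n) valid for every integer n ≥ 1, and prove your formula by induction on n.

We claim T(n) = n/(3(n + 3)) for all n ≥ 1.
Base case (n = 1): T(1) = 1/12, and the closed form gives 1/12. They agree.
Suppose the result is true for n = i, so T(i) = i/(3(i + 3)).
Then T(i+1) = T(i) + (1/((i + 3)(i + 4))) = (i/(3(i + 3))) + (1/((i + 3)(i + 4))).
Simplifying, T(i+1) = (i + 1)/(3(i + 4)) = (i+1)/(3((i+1) + 3)),
which is the closed form with n = i+1.
By the principle of mathematical induction, the result holds for all n ≥ 1.

T(n) = n/(3(n + 3))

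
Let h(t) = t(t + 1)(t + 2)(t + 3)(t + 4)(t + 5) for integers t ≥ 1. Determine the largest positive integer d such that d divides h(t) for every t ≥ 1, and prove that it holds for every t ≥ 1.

d = 720

Computing the first values: h(1) = 720 and h(2) = 5040; gcd(720, 5040) = 720, so d ≤ 720.
We prove 720 | t(t + 1)(t + 2)(t + 3)(t + 4)(t + 5) for all t ≥ 1 by induction on t.
For the base case t = 1: h(1) = 720 = 720·(1), so 720 | h(1).
Inductive step: assume the claim holds for t = p, i.e. 720 | h(p). Then
h(p+1) − h(p) = (p+1)·(p+2)·(p+3)·(p+4)·(p+5)·(p+6) − p·(p+1)·(p+2)·(p+3)·(p+4)·(p+5) = (p+1)·(p+2)·(p+3)·(p+4)·(p+5)·[(p+6) − p] = 6·(p+1)·(p+2)·(p+3)·(p+4)·(p+5). The product of 5 consecutive integers is divisible by (5)! = 120, so h(p+1) − h(p) is divisible by 6·120 = 720. By the inductive hypothesis 720 | h(p), hence 720 | h(p+1).
This completes the induction.
Therefore the largest such d is 720.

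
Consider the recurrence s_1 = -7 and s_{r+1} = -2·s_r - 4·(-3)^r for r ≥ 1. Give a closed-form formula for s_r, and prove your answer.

s_r = 5(-2)^(r - 1) + 4(-3)^r

Computing the first terms: s_1 = -7, s_2 = 26, s_3 = -88. This suggests s_r = 5(-2)^(r - 1) + 4(-3)^r.
When r = 1: the formula gives -7 = -7 = s_1.
Suppose the result is true for r = p, so s_p = 5(-2)^(p - 1) + 4(-3)^p.
Then s_{p+1} = -2·s_p - 4·(-3)^p = -2·(5(-2)^(p - 1) + 4(-3)^p) - 4·(-3)^p = 5(-2)^p + 4(-3)^(p + 1) = 5(-2)^((p+1) - 1) + 4(-3)^(p+1),
which is the claimed formula at r = p+1.
By induction, the statement is established for all r ≥ 1.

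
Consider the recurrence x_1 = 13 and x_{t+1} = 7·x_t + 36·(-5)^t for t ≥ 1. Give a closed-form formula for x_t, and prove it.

x_t = -3(-5)^t - 2·7^(t - 1)

Computing the first terms: x_1 = 13, x_2 = -89, x_3 = 277. This suggests x_t = -3(-5)^t - 2·7^(t - 1).
Base case (t = 1): the formula gives 13 = 13 = x_1.
Inductive step: assume the claim holds for t = i, so x_i = -3(-5)^i - 2·7^(i - 1).
Then x_{i+1} = 7·x_i + 36·(-5)^i = 7·(-3(-5)^i - 2·7^(i - 1)) + 36·(-5)^i = -3(-5)^(i + 1) - 2·7^i = -3(-5)^(i+1) - 2·7^((i+1) - 1),
which is the claimed formula at t = i+1.
Hence, by induction on t, the claim holds for every t ≥ 1.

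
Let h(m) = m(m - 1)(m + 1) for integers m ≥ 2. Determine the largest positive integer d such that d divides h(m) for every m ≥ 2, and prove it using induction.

d = 6

Computing the first values: h(2) = 6 and h(3) = 24; gcd(6, 24) = 6, so d ≤ 6.
We prove 6 | m(m - 1)(m + 1) for all m ≥ 2 by induction on m.
For the base case m = 2: h(2) = 6 = 6·(1), so 6 | h(2).
Suppose the result is true for m = j, i.e. 6 | h(j). Then
h(j+1) − h(j) = j·(j+1)·(j+2) − (j-1)·j·(j+1) = j·(j+1)·[(j+2) − (j-1)] = 3·j·(j+1). The product of 2 consecutive integers is divisible by (2)! = 2, so h(j+1) − h(j) is divisible by 3·2 = 6. By the inductive hypothesis 6 | h(j), hence 6 | h(j+1).
By induction, the statement is established for all m ≥ 2.
Therefore the largest such d is 6.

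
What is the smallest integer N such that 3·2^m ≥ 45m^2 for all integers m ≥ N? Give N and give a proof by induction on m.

N = 11

At m = 10: 3072 < 4500, so the inequality fails and N ≥ 11. We prove 3·2^m ≥ 45m^2 for all m ≥ 11.
When m = 11: 3·2^m = 6144 and 45m^2 = 5445, so 6144 ≥ 5445.
Inductive step: suppose the statement holds for some i ≥ 11, so 3·2^i ≥ 45i^2.
Then 3·2^(i + 1) = 2·(3·2^i) ≥ 2·(45i^2).
Also, for i ≥ 11 we have 2·(45i^2) ≥ 45(i+1)^2, since 2 ≥ (1 + 1/i)^2 for all i ≥ 11.
Combining, 3·2^(i + 1) ≥ 45(i+1)^2.
By induction, the statement is established for all m ≥ 11.
Hence the smallest such N is 11.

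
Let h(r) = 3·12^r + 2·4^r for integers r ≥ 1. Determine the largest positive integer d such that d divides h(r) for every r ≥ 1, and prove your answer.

d = 4

Computing the first values: h(1) = 44 and h(2) = 464; gcd(44, 464) = 4, so d ≤ 4.
We prove 4 | 3·12^r + 2·4^r for all r ≥ 1 by induction on r.
For the base case r = 1: h(1) = 44 = 4·(11), so 4 | h(1).
Inductive step: suppose the statement holds for some i ≥ 1, i.e. 4 | h(i). Then
h(i+1) − 12·h(i) = (3·12^(i+1) + 2·4^(i+1)) − 12·(3·12^i + 2·4^i) = (2)·4^i·(4 − 12) = (-16)·4^i. Since 4 | h(i) by the inductive hypothesis, 4 | 12·h(i); and 4 | -16 since -16 = 4·-4. Therefore 4 | h(i+1).
By induction, the statement is established for all r ≥ 1.
Therefore the largest such d is 4.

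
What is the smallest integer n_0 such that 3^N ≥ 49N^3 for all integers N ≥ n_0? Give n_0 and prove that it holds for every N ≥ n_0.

At N = 9: 19683 < 35721, so the inequality fails and n_0 ≥ 10. We prove 3^N ≥ 49N^3 for all N ≥ 10.
For the base case N = 10: 3^N = 59049 and 49N^3 = 49000, so 59049 ≥ 49000.
Inductive step: assume the claim holds for N = j, so 3^j ≥ 49j^3.
Then 3^(j + 1) = 3·(3^j) ≥ 3·(49j^3).
Also, for j ≥ 10 we have 3·(49j^3) ≥ 49(j+1)^3, since 3 ≥ (1 + 1/j)^3 for all j ≥ 10.
Combining, 3^(j + 1) ≥ 49(j+1)^3.
By the principle of mathematical induction, the result holds for all N ≥ 10.
Hence the smallest such n_0 is 10.

n_0 = 10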